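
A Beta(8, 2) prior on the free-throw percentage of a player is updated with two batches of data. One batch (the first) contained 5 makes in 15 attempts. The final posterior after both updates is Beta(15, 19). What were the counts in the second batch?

2 makes and 7 misses

Because Beta–binomial updating is additive in the counts, the combined data contributed (α_post−α_prior, β_post−β_prior) successes and failures.
Total across both batches: 15−8=7 makes, 19−2=17 misses.
Subtract the first batch: 7−5=2 makes and 17−10=7 misses.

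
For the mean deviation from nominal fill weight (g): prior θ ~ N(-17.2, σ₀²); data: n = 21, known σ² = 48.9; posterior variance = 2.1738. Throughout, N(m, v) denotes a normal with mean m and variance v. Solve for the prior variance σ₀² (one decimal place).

σ₀² = 32.7

For the Normal–Normal model with known σ², precisions add: τ_n = τ₀ + n/σ².
So 1/σ₀² = 1/2.1738 − 21/48.9 = 0.460024 − 0.429448 = 0.030576.
Hence σ₀² = 1/0.030576 ≈ 32.7.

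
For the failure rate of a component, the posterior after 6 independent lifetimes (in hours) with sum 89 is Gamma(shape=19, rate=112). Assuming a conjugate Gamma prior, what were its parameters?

Gamma(shape=13, rate=23)

Gamma–exponential conjugacy: posterior shape = α + n, posterior rate = β + Σtᵢ.
So α = 19 − 6 = 13 and β = 112 − 89 = 23.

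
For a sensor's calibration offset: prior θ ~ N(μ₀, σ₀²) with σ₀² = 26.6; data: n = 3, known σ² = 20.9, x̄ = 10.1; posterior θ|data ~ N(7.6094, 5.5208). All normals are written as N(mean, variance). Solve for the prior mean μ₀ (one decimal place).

μ₀ = -1.9

With known observation variance, the Normal–Normal posterior has precision τ_n = τ₀ + n/σ² and mean μ_n = (τ₀μ₀ + (n/σ²)x̄)/τ_n.
Here τ₀ = 1/26.6 = 0.037594 and τ_data = 3/20.9 = 0.143541, so τ_n = 0.181135.
Rearranging for μ₀: μ₀ = (μ_n·τ_n − τ_data·x̄)/τ₀ = (7.6094·0.181135 − 0.143541·10.1) / 0.037594 = -0.071435/0.037594 ≈ -1.9.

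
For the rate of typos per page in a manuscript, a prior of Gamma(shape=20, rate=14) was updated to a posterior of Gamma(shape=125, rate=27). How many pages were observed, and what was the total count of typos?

n = 13 pages with total 105 typos

A Gamma(α, β) prior (rate parametrization) on a Poisson rate with n observations summing to S gives posterior Gamma(α+S, β+n).
Matching: Σxᵢ = 125 − 20 = 105 and n = 27 − 14 = 13.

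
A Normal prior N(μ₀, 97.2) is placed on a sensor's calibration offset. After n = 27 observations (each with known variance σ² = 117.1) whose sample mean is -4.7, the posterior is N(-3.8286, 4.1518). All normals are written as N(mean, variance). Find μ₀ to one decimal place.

μ₀ = 15.7

With known observation variance, the Normal–Normal posterior has precision τ_n = τ₀ + n/σ² and mean μ_n = (τ₀μ₀ + (n/σ²)x̄)/τ_n.
Here τ₀ = 1/97.2 = 0.010288 and τ_data = 27/117.1 = 0.230572, so τ_n = 0.240860.
Rearranging for μ₀: μ₀ = (μ_n·τ_n − τ_data·x̄)/τ₀ = (-3.8286·0.240860 − 0.230572·-4.7) / 0.010288 = 0.161532/0.010288 ≈ 15.7.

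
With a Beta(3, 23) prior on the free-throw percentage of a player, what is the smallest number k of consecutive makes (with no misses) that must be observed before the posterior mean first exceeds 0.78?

k = 79

After k makes and 0 misses the posterior is Beta(3+k, 23), with mean (3+k)/(3+23+k).
Set (3+k)/(26+k) > 0.78 and solve: k > (0.78·26 − 3)/(1 − 0.78) = 78.545.
The smallest integer exceeding 78.545 is 79, and checking k=79: (82)/(105) = 0.7810 > 0.78.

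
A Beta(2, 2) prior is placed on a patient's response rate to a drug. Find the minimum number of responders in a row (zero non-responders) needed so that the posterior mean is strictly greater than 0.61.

k = 2

After k responders and 0 non-responders the posterior is Beta(2+k, 2), with mean (2+k)/(2+2+k).
Set (2+k)/(4+k) > 0.61 and solve: k > (0.61·4 − 2)/(1 − 0.61) = 1.128.
The smallest integer exceeding 1.128 is 2, and checking k=2: (4)/(6) = 0.6667 > 0.61.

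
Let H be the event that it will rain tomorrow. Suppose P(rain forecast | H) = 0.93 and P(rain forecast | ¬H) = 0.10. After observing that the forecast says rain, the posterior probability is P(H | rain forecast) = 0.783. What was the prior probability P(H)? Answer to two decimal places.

Bayes' rule in odds form gives O(H|E) = O(H)·[P(E|H)/P(E|¬H)], hence O(H) = O(H|E)/LR.
Posterior odds = 0.783/(1−0.783) = 3.6083. LR = 0.93/0.10 = 9.3000.
Prior odds = 3.6083/9.3000 = 0.3880, so P(H) = 0.3880/(1+0.3880) ≈ 0.28.

P(H) = 0.28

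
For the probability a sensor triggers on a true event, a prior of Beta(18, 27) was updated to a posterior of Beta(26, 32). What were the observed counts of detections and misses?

8 detections and 5 misses

Under Beta–binomial conjugacy the posterior parameters are (α+s, β+f).
So s = 26 − 18 = 8 and f = 32 − 27 = 5.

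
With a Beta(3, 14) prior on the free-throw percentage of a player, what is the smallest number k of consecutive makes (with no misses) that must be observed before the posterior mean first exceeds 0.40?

k = 7

After k makes and 0 misses the posterior is Beta(3+k, 14), with mean (3+k)/(3+14+k).
Set (3+k)/(17+k) > 0.40 and solve: k > (0.40·17 − 3)/(1 − 0.40) = 6.333.
The smallest integer exceeding 6.333 is 7, and checking k=7: (10)/(24) = 0.4167 > 0.40.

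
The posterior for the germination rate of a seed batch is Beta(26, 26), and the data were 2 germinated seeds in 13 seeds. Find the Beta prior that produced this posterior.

Beta(24, 15)

Beta is conjugate to the binomial likelihood: posterior = Beta(a+s, b+f).
So a = 26 − 2 = 24 and b = 26 − 11 = 15.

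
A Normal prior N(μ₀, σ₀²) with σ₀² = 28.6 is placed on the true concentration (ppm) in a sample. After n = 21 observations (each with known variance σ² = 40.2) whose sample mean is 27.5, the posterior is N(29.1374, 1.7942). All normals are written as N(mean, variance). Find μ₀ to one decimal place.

μ₀ = 53.6

The posterior mean is a precision-weighted average: μ_n = (τ₀μ₀ + τ_data·x̄)/(τ₀+τ_data), with τ₀=1/σ₀² and τ_data=n/σ².
Here τ₀ = 1/28.6 = 0.034965 and τ_data = 21/40.2 = 0.522388, so τ_n = 0.557353.
Rearranging for μ₀: μ₀ = (μ_n·τ_n − τ_data·x̄)/τ₀ = (29.1374·0.557353 − 0.522388·27.5) / 0.034965 = 1.874147/0.034965 ≈ 53.6.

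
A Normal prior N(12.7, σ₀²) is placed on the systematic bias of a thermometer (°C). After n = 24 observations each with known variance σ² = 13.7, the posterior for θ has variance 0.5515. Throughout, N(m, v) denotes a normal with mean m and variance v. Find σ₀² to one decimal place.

σ₀² = 16.3

Posterior precision equals prior precision plus data precision: 1/σ_n² = 1/σ₀² + n/σ².
So 1/σ₀² = 1/0.5515 − 24/13.7 = 1.813237 − 1.751825 = 0.061412.
Hence σ₀² = 1/0.061412 ≈ 16.3.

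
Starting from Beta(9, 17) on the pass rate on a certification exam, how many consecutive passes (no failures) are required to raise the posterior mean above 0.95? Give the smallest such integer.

k = 315

After k passes and 0 failures the posterior is Beta(9+k, 17), with mean (9+k)/(9+17+k).
Set (9+k)/(26+k) > 0.95 and solve: k > (0.95·26 − 9)/(1 − 0.95) = 314.000.
The smallest integer exceeding 314.000 is 315.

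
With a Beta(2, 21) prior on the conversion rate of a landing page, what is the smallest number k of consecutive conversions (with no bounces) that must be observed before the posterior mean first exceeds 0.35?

k = 10

After k conversions and 0 bounces the posterior is Beta(2+k, 21), with mean (2+k)/(2+21+k).
Set (2+k)/(23+k) > 0.35 and solve: k > (0.35·23 − 2)/(1 − 0.35) = 9.308.
The smallest integer exceeding 9.308 is 10.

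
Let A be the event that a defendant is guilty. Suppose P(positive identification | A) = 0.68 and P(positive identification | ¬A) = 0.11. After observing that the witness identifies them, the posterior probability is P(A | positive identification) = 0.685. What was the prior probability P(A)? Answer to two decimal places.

P(A) = 0.26

Bayes' rule in odds form gives O(A|E) = O(A)·[P(E|A)/P(E|¬A)], hence O(A) = O(A|E)/LR.
Posterior odds = 0.685/(1−0.685) = 2.1746. LR = 0.68/0.11 = 6.1818.
Prior odds = 2.1746/6.1818 = 0.3518, so P(A) = 0.3518/(1+0.3518) ≈ 0.26.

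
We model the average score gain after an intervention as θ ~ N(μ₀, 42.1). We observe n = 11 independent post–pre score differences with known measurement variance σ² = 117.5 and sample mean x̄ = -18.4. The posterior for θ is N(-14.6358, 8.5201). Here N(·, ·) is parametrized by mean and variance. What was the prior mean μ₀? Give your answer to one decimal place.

The posterior mean is a precision-weighted average: μ_n = (τ₀μ₀ + τ_data·x̄)/(τ₀+τ_data), with τ₀=1/σ₀² and τ_data=n/σ².
Here τ₀ = 1/42.1 = 0.023753 and τ_data = 11/117.5 = 0.093617, so τ_n = 0.117370.
Rearranging for μ₀: μ₀ = (μ_n·τ_n − τ_data·x̄)/τ₀ = (-14.6358·0.117370 − 0.093617·-18.4) / 0.023753 = 0.004749/0.023753 ≈ 0.2.

μ₀ = 0.2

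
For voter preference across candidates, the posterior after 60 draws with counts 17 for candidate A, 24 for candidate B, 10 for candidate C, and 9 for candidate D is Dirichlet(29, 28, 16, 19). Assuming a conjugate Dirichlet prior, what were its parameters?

For a Dirichlet(α) prior with multinomial counts c, the posterior is Dirichlet(α + c) componentwise.
Subtract each count from the matching posterior parameter: 29−17=12, 28−24=4, 16−10=6, 19−9=10.

Dirichlet(12, 4, 6, 10)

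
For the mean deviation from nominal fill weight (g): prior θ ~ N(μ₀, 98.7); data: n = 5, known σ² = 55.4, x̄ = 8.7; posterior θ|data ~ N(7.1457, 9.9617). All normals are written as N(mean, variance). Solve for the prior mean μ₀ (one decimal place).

μ₀ = -6.7

The posterior mean is a precision-weighted average: μ_n = (τ₀μ₀ + τ_data·x̄)/(τ₀+τ_data), with τ₀=1/σ₀² and τ_data=n/σ².
Here τ₀ = 1/98.7 = 0.010132 and τ_data = 5/55.4 = 0.090253, so τ_n = 0.100385.
Rearranging for μ₀: μ₀ = (μ_n·τ_n − τ_data·x̄)/τ₀ = (7.1457·0.100385 − 0.090253·8.7) / 0.010132 = -0.067880/0.010132 ≈ -6.7.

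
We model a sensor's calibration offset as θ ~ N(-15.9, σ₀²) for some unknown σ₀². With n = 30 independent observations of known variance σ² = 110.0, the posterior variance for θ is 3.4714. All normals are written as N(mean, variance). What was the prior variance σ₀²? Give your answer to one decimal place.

σ₀² = 65.2

Posterior precision equals prior precision plus data precision: 1/σ_n² = 1/σ₀² + n/σ².
So 1/σ₀² = 1/3.4714 − 30/110.0 = 0.288068 − 0.272727 = 0.015341.
Hence σ₀² = 1/0.015341 ≈ 65.2.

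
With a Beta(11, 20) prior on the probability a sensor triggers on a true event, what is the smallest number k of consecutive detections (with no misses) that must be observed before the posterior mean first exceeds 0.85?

After k detections and 0 misses the posterior is Beta(11+k, 20), with mean (11+k)/(11+20+k).
Set (11+k)/(31+k) > 0.85 and solve: k > (0.85·31 − 11)/(1 − 0.85) = 102.333.
The smallest integer exceeding 102.333 is 103.

k = 103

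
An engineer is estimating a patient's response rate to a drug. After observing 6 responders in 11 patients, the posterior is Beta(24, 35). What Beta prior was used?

A Beta(a, b) prior with s successes and f failures in binomial data gives a Beta(a+s, b+f) posterior.
So a = 24 − 6 = 18 and b = 35 − 5 = 30.

Beta(18, 30)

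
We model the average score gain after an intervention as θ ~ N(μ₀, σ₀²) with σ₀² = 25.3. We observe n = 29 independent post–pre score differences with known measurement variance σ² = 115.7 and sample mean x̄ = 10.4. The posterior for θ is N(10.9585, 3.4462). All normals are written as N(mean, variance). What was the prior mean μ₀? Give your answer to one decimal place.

With known observation variance, the Normal–Normal posterior has precision τ_n = τ₀ + n/σ² and mean μ_n = (τ₀μ₀ + (n/σ²)x̄)/τ_n.
Here τ₀ = 1/25.3 = 0.039526 and τ_data = 29/115.7 = 0.250648, so τ_n = 0.290174.
Rearranging for μ₀: μ₀ = (μ_n·τ_n − τ_data·x̄)/τ₀ = (10.9585·0.290174 − 0.250648·10.4) / 0.039526 = 0.573133/0.039526 ≈ 14.5.

μ₀ = 14.5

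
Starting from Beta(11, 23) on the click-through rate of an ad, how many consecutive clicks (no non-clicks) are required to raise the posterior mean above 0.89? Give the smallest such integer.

After k clicks and 0 non-clicks the posterior is Beta(11+k, 23), with mean (11+k)/(11+23+k).
Set (11+k)/(34+k) > 0.89 and solve: k > (0.89·34 − 11)/(1 − 0.89) = 175.091.
The smallest integer exceeding 175.091 is 176.

k = 176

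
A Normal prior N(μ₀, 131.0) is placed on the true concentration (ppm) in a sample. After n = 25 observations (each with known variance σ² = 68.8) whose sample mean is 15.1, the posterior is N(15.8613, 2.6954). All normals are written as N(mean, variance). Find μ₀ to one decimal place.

With known observation variance, the Normal–Normal posterior has precision τ_n = τ₀ + n/σ² and mean μ_n = (τ₀μ₀ + (n/σ²)x̄)/τ_n.
Here τ₀ = 1/131.0 = 0.007634 and τ_data = 25/68.8 = 0.363372, so τ_n = 0.371006.
Rearranging for μ₀: μ₀ = (μ_n·τ_n − τ_data·x̄)/τ₀ = (15.8613·0.371006 − 0.363372·15.1) / 0.007634 = 0.397720/0.007634 ≈ 52.1.

μ₀ = 52.1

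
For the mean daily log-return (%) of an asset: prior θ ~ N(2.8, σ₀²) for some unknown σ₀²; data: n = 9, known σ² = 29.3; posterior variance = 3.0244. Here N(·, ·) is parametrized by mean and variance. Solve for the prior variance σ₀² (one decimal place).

For the Normal–Normal model with known σ², precisions add: τ_n = τ₀ + n/σ².
So 1/σ₀² = 1/3.0244 − 9/29.3 = 0.330644 − 0.307167 = 0.023477.
Hence σ₀² = 1/0.023477 ≈ 42.6.

σ₀² = 42.6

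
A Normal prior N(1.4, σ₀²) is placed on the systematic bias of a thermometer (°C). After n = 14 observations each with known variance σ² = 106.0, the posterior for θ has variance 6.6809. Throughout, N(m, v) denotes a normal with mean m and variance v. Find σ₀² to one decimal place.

σ₀² = 56.8

For the Normal–Normal model with known σ², precisions add: τ_n = τ₀ + n/σ².
So 1/σ₀² = 1/6.6809 − 14/106.0 = 0.149680 − 0.132075 = 0.017605.
Hence σ₀² = 1/0.017605 ≈ 56.8.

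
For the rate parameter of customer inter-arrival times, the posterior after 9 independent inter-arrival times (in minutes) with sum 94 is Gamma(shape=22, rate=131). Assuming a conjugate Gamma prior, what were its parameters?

Gamma–exponential conjugacy: posterior shape = α + n, posterior rate = β + Σtᵢ.
So α = 22 − 9 = 13 and β = 131 − 94 = 37.

Gamma(shape=13, rate=37)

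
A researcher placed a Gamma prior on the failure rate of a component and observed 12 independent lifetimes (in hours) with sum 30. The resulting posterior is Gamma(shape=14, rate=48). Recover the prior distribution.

Gamma–exponential conjugacy: posterior shape = α + n, posterior rate = β + Σtᵢ.
So α = 14 − 12 = 2 and β = 48 − 30 = 18.

Gamma(shape=2, rate=18)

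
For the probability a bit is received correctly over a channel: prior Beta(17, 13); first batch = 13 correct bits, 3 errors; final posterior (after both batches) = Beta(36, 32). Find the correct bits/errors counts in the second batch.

6 correct bits and 16 errors

Because Beta–binomial updating is additive in the counts, the combined data contributed (α_post−α_prior, β_post−β_prior) successes and failures.
Total across both batches: 36−17=19 correct bits, 32−13=19 errors.
Subtract the first batch: 19−13=6 correct bits and 19−3=16 errors.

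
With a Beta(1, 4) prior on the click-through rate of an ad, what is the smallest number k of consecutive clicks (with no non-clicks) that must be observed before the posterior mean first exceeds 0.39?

After k clicks and 0 non-clicks the posterior is Beta(1+k, 4), with mean (1+k)/(1+4+k).
Set (1+k)/(5+k) > 0.39 and solve: k > (0.39·5 − 1)/(1 − 0.39) = 1.557.
The smallest integer exceeding 1.557 is 2, and checking k=2: (3)/(7) = 0.4286 > 0.39.

k = 2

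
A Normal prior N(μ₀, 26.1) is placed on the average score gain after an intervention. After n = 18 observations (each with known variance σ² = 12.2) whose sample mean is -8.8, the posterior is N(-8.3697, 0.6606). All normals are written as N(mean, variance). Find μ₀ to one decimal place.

The posterior mean is a precision-weighted average: μ_n = (τ₀μ₀ + τ_data·x̄)/(τ₀+τ_data), with τ₀=1/σ₀² and τ_data=n/σ².
Here τ₀ = 1/26.1 = 0.038314 and τ_data = 18/12.2 = 1.475410, so τ_n = 1.513724.
Rearranging for μ₀: μ₀ = (μ_n·τ_n − τ_data·x̄)/τ₀ = (-8.3697·1.513724 − 1.475410·-8.8) / 0.038314 = 0.314192/0.038314 ≈ 8.2.

μ₀ = 8.2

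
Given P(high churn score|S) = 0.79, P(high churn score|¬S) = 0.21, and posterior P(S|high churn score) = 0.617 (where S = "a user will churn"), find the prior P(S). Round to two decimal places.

In odds form, posterior odds = prior odds × likelihood ratio, so prior odds = posterior odds ÷ LR.
Posterior odds = 0.617/(1−0.617) = 1.6110. LR = 0.79/0.21 = 3.7619.
Prior odds = 1.6110/3.7619 = 0.4282, so P(S) = 0.4282/(1+0.4282) ≈ 0.30.

P(S) = 0.30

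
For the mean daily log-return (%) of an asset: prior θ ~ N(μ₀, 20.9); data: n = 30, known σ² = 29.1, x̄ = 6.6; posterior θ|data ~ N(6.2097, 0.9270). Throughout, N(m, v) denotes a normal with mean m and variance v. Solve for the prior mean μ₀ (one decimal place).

With known observation variance, the Normal–Normal posterior has precision τ_n = τ₀ + n/σ² and mean μ_n = (τ₀μ₀ + (n/σ²)x̄)/τ_n.
Here τ₀ = 1/20.9 = 0.047847 and τ_data = 30/29.1 = 1.030928, so τ_n = 1.078775.
Rearranging for μ₀: μ₀ = (μ_n·τ_n − τ_data·x̄)/τ₀ = (6.2097·1.078775 − 1.030928·6.6) / 0.047847 = -0.105256/0.047847 ≈ -2.2.

μ₀ = -2.2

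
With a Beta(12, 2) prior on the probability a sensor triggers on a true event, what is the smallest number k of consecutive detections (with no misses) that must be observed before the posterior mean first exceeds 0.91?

After k detections and 0 misses the posterior is Beta(12+k, 2), with mean (12+k)/(12+2+k).
Set (12+k)/(14+k) > 0.91 and solve: k > (0.91·14 − 12)/(1 − 0.91) = 8.222.
The smallest integer exceeding 8.222 is 9.

k = 9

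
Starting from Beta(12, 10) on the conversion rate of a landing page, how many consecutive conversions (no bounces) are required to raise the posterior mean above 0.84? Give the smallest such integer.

k = 41

After k conversions and 0 bounces the posterior is Beta(12+k, 10), with mean (12+k)/(12+10+k).
Set (12+k)/(22+k) > 0.84 and solve: k > (0.84·22 − 12)/(1 − 0.84) = 40.500.
The smallest integer exceeding 40.500 is 41.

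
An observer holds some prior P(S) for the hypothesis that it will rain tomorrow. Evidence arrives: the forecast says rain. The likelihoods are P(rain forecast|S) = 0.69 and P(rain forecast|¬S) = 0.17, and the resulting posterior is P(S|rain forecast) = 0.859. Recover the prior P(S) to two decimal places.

P(S) = 0.60

In odds form, posterior odds = prior odds × likelihood ratio, so prior odds = posterior odds ÷ LR.
Posterior odds = 0.859/(1−0.859) = 6.0922. LR = 0.69/0.17 = 4.0588.
Prior odds = 6.0922/4.0588 = 1.5010, so P(S) = 1.5010/(1+1.5010) ≈ 0.60.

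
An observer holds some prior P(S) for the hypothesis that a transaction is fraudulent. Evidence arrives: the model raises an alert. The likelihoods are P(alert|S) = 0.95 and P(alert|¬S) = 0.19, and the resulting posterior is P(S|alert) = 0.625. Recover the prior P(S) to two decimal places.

Bayes' rule in odds form gives O(S|E) = O(S)·[P(E|S)/P(E|¬S)], hence O(S) = O(S|E)/LR.
Posterior odds = 0.625/(1−0.625) = 1.6667. LR = 0.95/0.19 = 5.0000.
Prior odds = 1.6667/5.0000 = 0.3333, so P(S) = 0.3333/(1+0.3333) ≈ 0.25.

P(S) = 0.25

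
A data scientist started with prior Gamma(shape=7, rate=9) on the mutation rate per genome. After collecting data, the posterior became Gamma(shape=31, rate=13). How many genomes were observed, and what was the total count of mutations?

Gamma–Poisson conjugacy: posterior shape = α + Σxᵢ, posterior rate = β + n.
Matching: Σxᵢ = 31 − 7 = 24 and n = 13 − 9 = 4.

n = 4 genomes with total 24 mutations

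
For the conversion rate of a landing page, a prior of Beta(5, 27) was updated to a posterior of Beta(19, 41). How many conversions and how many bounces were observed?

A Beta(a, b) prior with s successes and f failures in binomial data gives a Beta(a+s, b+f) posterior.
Match parameters: s=19−5=14, f=41−27=14.

14 conversions and 14 bounces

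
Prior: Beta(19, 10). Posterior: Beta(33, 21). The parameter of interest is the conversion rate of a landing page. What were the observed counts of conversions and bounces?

14 conversions and 11 bounces

A Beta(α, β) prior with s successes and f failures in binomial data gives a Beta(α+s, β+f) posterior.
Match parameters: s=33−19=14, f=21−10=11.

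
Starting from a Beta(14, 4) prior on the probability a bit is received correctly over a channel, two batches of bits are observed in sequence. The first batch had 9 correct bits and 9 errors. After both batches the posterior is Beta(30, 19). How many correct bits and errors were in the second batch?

Sequential conjugate updates are equivalent to a single update on the pooled data, so total successes = posterior α − prior α and total failures = posterior β − prior β.
Total across both batches: 30−14=16 correct bits, 19−4=15 errors.
Subtract the first batch: 16−9=7 correct bits and 15−9=6 errors.

7 correct bits and 6 errors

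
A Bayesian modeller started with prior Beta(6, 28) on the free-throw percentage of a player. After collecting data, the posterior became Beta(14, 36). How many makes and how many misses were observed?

8 makes and 8 misses

A Beta(α, β) prior with s successes and f failures in binomial data gives a Beta(α+s, β+f) posterior.
Match parameters: s=14−6=8, f=36−28=8.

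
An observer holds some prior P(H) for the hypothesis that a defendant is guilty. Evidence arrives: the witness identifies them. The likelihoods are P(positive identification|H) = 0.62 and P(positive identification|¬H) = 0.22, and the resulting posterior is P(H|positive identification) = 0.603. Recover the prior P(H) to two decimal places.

Bayes' rule in odds form gives O(H|E) = O(H)·[P(E|H)/P(E|¬H)], hence O(H) = O(H|E)/LR.
Posterior odds = 0.603/(1−0.603) = 1.5189. LR = 0.62/0.22 = 2.8182.
Prior odds = 1.5189/2.8182 = 0.5390, so P(H) = 0.5390/(1+0.5390) ≈ 0.35.

P(H) = 0.35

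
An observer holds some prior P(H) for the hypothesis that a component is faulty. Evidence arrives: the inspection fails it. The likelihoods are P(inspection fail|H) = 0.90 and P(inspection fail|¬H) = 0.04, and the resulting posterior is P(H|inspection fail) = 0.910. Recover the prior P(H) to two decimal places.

In odds form, posterior odds = prior odds × likelihood ratio, so prior odds = posterior odds ÷ LR.
Posterior odds = 0.910/(1−0.910) = 10.1111. LR = 0.90/0.04 = 22.5000.
Prior odds = 10.1111/22.5000 = 0.4494, so P(H) = 0.4494/(1+0.4494) ≈ 0.31.

P(H) = 0.31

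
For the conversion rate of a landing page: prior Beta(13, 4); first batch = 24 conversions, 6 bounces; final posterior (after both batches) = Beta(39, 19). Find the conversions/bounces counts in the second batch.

2 conversions and 9 bounces

Because Beta–binomial updating is additive in the counts, the combined data contributed (α_post−α_prior, β_post−β_prior) successes and failures.
Total across both batches: 39−13=26 conversions, 19−4=15 bounces.
Subtract the first batch: 26−24=2 conversions and 15−6=9 bounces.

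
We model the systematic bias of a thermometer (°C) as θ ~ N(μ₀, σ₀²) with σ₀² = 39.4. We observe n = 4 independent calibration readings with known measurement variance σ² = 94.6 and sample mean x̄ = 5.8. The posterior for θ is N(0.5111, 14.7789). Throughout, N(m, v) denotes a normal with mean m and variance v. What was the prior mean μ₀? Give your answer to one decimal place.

With known observation variance, the Normal–Normal posterior has precision τ_n = τ₀ + n/σ² and mean μ_n = (τ₀μ₀ + (n/σ²)x̄)/τ_n.
Here τ₀ = 1/39.4 = 0.025381 and τ_data = 4/94.6 = 0.042283, so τ_n = 0.067664.
Rearranging for μ₀: μ₀ = (μ_n·τ_n − τ_data·x̄)/τ₀ = (0.5111·0.067664 − 0.042283·5.8) / 0.025381 = -0.210658/0.025381 ≈ -8.3.

μ₀ = -8.3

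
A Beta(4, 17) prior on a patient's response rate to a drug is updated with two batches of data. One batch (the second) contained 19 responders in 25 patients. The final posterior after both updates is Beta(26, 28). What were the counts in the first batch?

Sequential conjugate updates are equivalent to a single update on the pooled data, so total successes = posterior α − prior α and total failures = posterior β − prior β.
Total across both batches: 26−4=22 responders, 28−17=11 non-responders.
Subtract the second batch: 22−19=3 responders and 11−6=5 non-responders.

3 responders and 5 non-responders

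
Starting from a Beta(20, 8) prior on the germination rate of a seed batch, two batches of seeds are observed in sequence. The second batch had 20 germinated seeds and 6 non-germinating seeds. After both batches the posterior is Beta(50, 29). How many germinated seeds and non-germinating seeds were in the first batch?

Sequential conjugate updates are equivalent to a single update on the pooled data, so total successes = posterior α − prior α and total failures = posterior β − prior β.
Total across both batches: 50−20=30 germinated seeds, 29−8=21 non-germinating seeds.
Subtract the second batch: 30−20=10 germinated seeds and 21−6=15 non-germinating seeds.

10 germinated seeds and 15 non-germinating seeds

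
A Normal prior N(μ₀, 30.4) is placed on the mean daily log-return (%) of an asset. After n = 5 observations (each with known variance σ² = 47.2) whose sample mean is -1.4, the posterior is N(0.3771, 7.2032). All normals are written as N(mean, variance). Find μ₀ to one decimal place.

The posterior mean is a precision-weighted average: μ_n = (τ₀μ₀ + τ_data·x̄)/(τ₀+τ_data), with τ₀=1/σ₀² and τ_data=n/σ².
Here τ₀ = 1/30.4 = 0.032895 and τ_data = 5/47.2 = 0.105932, so τ_n = 0.138827.
Rearranging for μ₀: μ₀ = (μ_n·τ_n − τ_data·x̄)/τ₀ = (0.3771·0.138827 − 0.105932·-1.4) / 0.032895 = 0.200656/0.032895 ≈ 6.1.

μ₀ = 6.1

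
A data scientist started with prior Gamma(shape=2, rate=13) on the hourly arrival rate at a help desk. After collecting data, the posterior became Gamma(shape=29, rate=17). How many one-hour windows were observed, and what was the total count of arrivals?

n = 4 one-hour windows with total 27 arrivals

A Gamma(α, β) prior (rate parametrization) on a Poisson rate with n observations summing to S gives posterior Gamma(α+S, β+n).
Matching: Σxᵢ = 29 − 2 = 27 and n = 17 − 13 = 4.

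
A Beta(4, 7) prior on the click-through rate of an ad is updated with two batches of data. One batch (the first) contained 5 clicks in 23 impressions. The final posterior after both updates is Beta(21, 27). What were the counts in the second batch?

12 clicks and 2 non-clicks

Because Beta–binomial updating is additive in the counts, the combined data contributed (α_post−α_prior, β_post−β_prior) successes and failures.
Total across both batches: 21−4=17 clicks, 27−7=20 non-clicks.
Subtract the first batch: 17−5=12 clicks and 20−18=2 non-clicks.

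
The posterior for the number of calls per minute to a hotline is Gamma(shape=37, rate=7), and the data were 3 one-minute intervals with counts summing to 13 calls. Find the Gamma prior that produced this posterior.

A Gamma(α, β) prior (rate parametrization) on a Poisson rate with n observations summing to S gives posterior Gamma(α+S, β+n).
So α = 37 − 13 = 24 and β = 7 − 3 = 4.

Gamma(shape=24, rate=4)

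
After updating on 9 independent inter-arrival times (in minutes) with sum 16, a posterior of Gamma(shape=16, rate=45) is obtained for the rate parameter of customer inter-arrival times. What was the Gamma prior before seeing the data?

Gamma(shape=7, rate=29)

Gamma–exponential conjugacy: posterior shape = α + n, posterior rate = β + Σtᵢ.
So α = 16 − 9 = 7 and β = 45 − 16 = 29.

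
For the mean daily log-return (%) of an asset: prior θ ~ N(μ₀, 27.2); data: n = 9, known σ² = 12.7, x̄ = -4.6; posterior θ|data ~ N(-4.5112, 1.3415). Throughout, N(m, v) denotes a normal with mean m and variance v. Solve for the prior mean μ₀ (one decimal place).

The posterior mean is a precision-weighted average: μ_n = (τ₀μ₀ + τ_data·x̄)/(τ₀+τ_data), with τ₀=1/σ₀² and τ_data=n/σ².
Here τ₀ = 1/27.2 = 0.036765 and τ_data = 9/12.7 = 0.708661, so τ_n = 0.745426.
Rearranging for μ₀: μ₀ = (μ_n·τ_n − τ_data·x̄)/τ₀ = (-4.5112·0.745426 − 0.708661·-4.6) / 0.036765 = -0.102925/0.036765 ≈ -2.8.

μ₀ = -2.8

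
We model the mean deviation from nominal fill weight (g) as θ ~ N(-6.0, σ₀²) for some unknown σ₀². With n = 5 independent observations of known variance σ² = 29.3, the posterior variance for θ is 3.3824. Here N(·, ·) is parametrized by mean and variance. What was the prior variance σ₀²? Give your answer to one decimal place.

σ₀² = 8.0

For the Normal–Normal model with known σ², precisions add: τ_n = τ₀ + n/σ².
So 1/σ₀² = 1/3.3824 − 5/29.3 = 0.295648 − 0.170648 = 0.125000.
Hence σ₀² = 1/0.125000 ≈ 8.0.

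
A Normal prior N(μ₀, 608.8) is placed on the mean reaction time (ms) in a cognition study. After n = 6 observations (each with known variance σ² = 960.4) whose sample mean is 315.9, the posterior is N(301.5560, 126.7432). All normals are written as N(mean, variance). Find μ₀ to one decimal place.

μ₀ = 247.0

With known observation variance, the Normal–Normal posterior has precision τ_n = τ₀ + n/σ² and mean μ_n = (τ₀μ₀ + (n/σ²)x̄)/τ_n.
Here τ₀ = 1/608.8 = 0.001643 and τ_data = 6/960.4 = 0.006247, so τ_n = 0.007890.
Rearranging for μ₀: μ₀ = (μ_n·τ_n − τ_data·x̄)/τ₀ = (301.5560·0.007890 − 0.006247·315.9) / 0.001643 = 0.405850/0.001643 ≈ 247.0.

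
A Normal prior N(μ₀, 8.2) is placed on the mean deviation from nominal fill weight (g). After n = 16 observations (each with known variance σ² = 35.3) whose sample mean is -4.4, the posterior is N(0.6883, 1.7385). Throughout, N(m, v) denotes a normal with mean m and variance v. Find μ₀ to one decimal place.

The posterior mean is a precision-weighted average: μ_n = (τ₀μ₀ + τ_data·x̄)/(τ₀+τ_data), with τ₀=1/σ₀² and τ_data=n/σ².
Here τ₀ = 1/8.2 = 0.121951 and τ_data = 16/35.3 = 0.453258, so τ_n = 0.575209.
Rearranging for μ₀: μ₀ = (μ_n·τ_n − τ_data·x̄)/τ₀ = (0.6883·0.575209 − 0.453258·-4.4) / 0.121951 = 2.390252/0.121951 ≈ 19.6.

μ₀ = 19.6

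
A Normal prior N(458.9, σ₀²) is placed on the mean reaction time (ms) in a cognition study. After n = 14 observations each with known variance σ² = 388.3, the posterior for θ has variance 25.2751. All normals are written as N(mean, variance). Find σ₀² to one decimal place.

σ₀² = 284.9

For the Normal–Normal model with known σ², precisions add: τ_n = τ₀ + n/σ².
So 1/σ₀² = 1/25.2751 − 14/388.3 = 0.039565 − 0.036055 = 0.003510.
Hence σ₀² = 1/0.003510 ≈ 284.9.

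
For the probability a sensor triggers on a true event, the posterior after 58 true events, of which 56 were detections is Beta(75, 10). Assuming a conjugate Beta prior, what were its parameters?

Beta(19, 8)

Under Beta–binomial conjugacy the posterior parameters are (α+s, β+f).
Subtract the data counts: 75−56=19, 10−2=8.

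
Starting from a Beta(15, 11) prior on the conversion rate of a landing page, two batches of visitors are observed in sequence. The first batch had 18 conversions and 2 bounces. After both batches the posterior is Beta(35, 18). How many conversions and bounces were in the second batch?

Sequential conjugate updates are equivalent to a single update on the pooled data, so total successes = posterior α − prior α and total failures = posterior β − prior β.
Total across both batches: 35−15=20 conversions, 18−11=7 bounces.
Subtract the first batch: 20−18=2 conversions and 7−2=5 bounces.

2 conversions and 5 bounces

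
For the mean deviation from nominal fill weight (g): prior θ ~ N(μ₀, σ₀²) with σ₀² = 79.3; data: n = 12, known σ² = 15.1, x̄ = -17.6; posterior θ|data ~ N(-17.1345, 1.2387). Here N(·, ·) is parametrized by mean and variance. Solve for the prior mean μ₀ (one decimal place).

μ₀ = 12.2

With known observation variance, the Normal–Normal posterior has precision τ_n = τ₀ + n/σ² and mean μ_n = (τ₀μ₀ + (n/σ²)x̄)/τ_n.
Here τ₀ = 1/79.3 = 0.012610 and τ_data = 12/15.1 = 0.794702, so τ_n = 0.807312.
Rearranging for μ₀: μ₀ = (μ_n·τ_n − τ_data·x̄)/τ₀ = (-17.1345·0.807312 − 0.794702·-17.6) / 0.012610 = 0.153868/0.012610 ≈ 12.2.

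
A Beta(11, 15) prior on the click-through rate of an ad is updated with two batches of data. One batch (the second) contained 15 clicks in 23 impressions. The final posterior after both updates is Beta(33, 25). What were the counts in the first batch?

7 clicks and 2 non-clicks

Because Beta–binomial updating is additive in the counts, the combined data contributed (α_post−α_prior, β_post−β_prior) successes and failures.
Total across both batches: 33−11=22 clicks, 25−15=10 non-clicks.
Subtract the second batch: 22−15=7 clicks and 10−8=2 non-clicks.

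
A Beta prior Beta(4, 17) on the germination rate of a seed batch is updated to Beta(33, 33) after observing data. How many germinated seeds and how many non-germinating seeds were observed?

29 germinated seeds and 16 non-germinating seeds

Beta is conjugate to the binomial likelihood: posterior = Beta(α+s, β+f).
So s = 33 − 4 = 29 and f = 33 − 17 = 16.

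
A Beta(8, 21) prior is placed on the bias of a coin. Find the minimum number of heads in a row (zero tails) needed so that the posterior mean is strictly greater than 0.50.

After k heads and 0 tails the posterior is Beta(8+k, 21), with mean (8+k)/(8+21+k).
Set (8+k)/(29+k) > 0.50 and solve: k > (0.50·29 − 8)/(1 − 0.50) = 13.000.
The smallest integer exceeding 13.000 is 14, and checking k=14: (22)/(43) = 0.5116 > 0.50.

k = 14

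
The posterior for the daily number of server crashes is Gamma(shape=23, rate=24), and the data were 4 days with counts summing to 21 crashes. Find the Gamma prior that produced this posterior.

Gamma(shape=2, rate=20)

Gamma–Poisson conjugacy: posterior shape = α + Σxᵢ, posterior rate = β + n.
So α = 23 − 21 = 2 and β = 24 − 4 = 20.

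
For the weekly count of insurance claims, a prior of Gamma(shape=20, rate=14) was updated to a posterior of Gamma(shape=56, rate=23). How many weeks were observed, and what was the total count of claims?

Gamma–Poisson conjugacy: posterior shape = α + Σxᵢ, posterior rate = β + n.
Matching: Σxᵢ = 56 − 20 = 36 and n = 23 − 14 = 9.

n = 9 weeks with total 36 claims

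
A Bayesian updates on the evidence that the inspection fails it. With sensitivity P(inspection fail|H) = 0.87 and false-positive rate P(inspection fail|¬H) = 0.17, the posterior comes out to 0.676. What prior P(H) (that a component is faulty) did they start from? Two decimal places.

P(H) = 0.29

In odds form, posterior odds = prior odds × likelihood ratio, so prior odds = posterior odds ÷ LR.
Posterior odds = 0.676/(1−0.676) = 2.0864. LR = 0.87/0.17 = 5.1176.
Prior odds = 2.0864/5.1176 = 0.4077, so P(H) = 0.4077/(1+0.4077) ≈ 0.29.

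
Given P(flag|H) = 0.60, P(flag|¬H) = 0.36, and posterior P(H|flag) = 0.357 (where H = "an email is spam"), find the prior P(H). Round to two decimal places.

In odds form, posterior odds = prior odds × likelihood ratio, so prior odds = posterior odds ÷ LR.
Posterior odds = 0.357/(1−0.357) = 0.5552. LR = 0.60/0.36 = 1.6667.
Prior odds = 0.5552/1.6667 = 0.3331, so P(H) = 0.3331/(1+0.3331) ≈ 0.25.

P(H) = 0.25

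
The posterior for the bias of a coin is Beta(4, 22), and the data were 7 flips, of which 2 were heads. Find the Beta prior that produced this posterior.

Beta(2, 17)

Beta is conjugate to the binomial likelihood: posterior = Beta(α+s, β+f).
So α = 4 − 2 = 2 and β = 22 − 5 = 17.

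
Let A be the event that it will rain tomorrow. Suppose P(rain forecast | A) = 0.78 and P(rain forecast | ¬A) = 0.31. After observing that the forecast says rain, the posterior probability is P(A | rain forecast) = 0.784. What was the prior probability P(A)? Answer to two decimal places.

P(A) = 0.59

In odds form, posterior odds = prior odds × likelihood ratio, so prior odds = posterior odds ÷ LR.
Posterior odds = 0.784/(1−0.784) = 3.6296. LR = 0.78/0.31 = 2.5161.
Prior odds = 3.6296/2.5161 = 1.4425, so P(A) = 1.4425/(1+1.4425) ≈ 0.59.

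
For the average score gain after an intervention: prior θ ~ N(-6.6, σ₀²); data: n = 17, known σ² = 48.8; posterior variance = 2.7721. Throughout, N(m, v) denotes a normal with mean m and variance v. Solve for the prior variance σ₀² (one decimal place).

σ₀² = 80.8

For the Normal–Normal model with known σ², precisions add: τ_n = τ₀ + n/σ².
So 1/σ₀² = 1/2.7721 − 17/48.8 = 0.360737 − 0.348361 = 0.012376.
Hence σ₀² = 1/0.012376 ≈ 80.8.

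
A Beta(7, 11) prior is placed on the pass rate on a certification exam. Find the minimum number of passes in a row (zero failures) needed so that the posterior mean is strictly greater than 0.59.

After k passes and 0 failures the posterior is Beta(7+k, 11), with mean (7+k)/(7+11+k).
Set (7+k)/(18+k) > 0.59 and solve: k > (0.59·18 − 7)/(1 − 0.59) = 8.829.
The smallest integer exceeding 8.829 is 9, and checking k=9: (16)/(27) = 0.5926 > 0.59.

k = 9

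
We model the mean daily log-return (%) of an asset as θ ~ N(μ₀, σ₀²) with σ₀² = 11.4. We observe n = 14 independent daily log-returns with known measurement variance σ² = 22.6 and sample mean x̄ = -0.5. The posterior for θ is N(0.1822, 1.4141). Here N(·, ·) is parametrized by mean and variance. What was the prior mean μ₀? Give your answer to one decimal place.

With known observation variance, the Normal–Normal posterior has precision τ_n = τ₀ + n/σ² and mean μ_n = (τ₀μ₀ + (n/σ²)x̄)/τ_n.
Here τ₀ = 1/11.4 = 0.087719 and τ_data = 14/22.6 = 0.619469, so τ_n = 0.707188.
Rearranging for μ₀: μ₀ = (μ_n·τ_n − τ_data·x̄)/τ₀ = (0.1822·0.707188 − 0.619469·-0.5) / 0.087719 = 0.438584/0.087719 ≈ 5.0.

μ₀ = 5.0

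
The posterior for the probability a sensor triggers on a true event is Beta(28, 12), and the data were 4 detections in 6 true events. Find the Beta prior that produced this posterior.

Beta is conjugate to the binomial likelihood: posterior = Beta(α+s, β+f).
So α = 28 − 4 = 24 and β = 12 − 2 = 10.

Beta(24, 10)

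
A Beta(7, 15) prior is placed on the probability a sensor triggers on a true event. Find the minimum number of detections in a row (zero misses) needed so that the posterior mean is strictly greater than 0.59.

After k detections and 0 misses the posterior is Beta(7+k, 15), with mean (7+k)/(7+15+k).
Set (7+k)/(22+k) > 0.59 and solve: k > (0.59·22 − 7)/(1 − 0.59) = 14.585.
The smallest integer exceeding 14.585 is 15, and checking k=15: (22)/(37) = 0.5946 > 0.59.

k = 15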